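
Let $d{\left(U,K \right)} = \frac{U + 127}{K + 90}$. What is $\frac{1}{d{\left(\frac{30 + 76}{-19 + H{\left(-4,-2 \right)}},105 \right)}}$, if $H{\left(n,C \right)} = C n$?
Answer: $\frac{2145}{1291} \approx 1.6615$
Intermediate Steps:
$d{\left(U,K \right)} = \frac{127 + U}{90 + K}$
$\frac{1}{d{\left(\frac{30 + 76}{-19 + H{\left(-4,-2 \right)}},105 \right)}} = \frac{1}{\frac{1}{90 + 105} \left(127 + \frac{30 + 76}{-19 - -8}\right)} = \frac{1}{\frac{1}{195} \left(127 + \frac{106}{-19 + 8}\right)} = \frac{1}{\frac{1}{195} \left(127 + \frac{106}{-11}\right)} = \frac{1}{\frac{1}{195} \left(127 + 106 \left(- \frac{1}{11}\right)\right)} = \frac{1}{\frac{1}{195} \left(127 - \frac{106}{11}\right)} = \frac{1}{\frac{1}{195} \cdot \frac{1291}{11}} = \frac{1}{\frac{1291}{2145}} = \frac{2145}{1291}$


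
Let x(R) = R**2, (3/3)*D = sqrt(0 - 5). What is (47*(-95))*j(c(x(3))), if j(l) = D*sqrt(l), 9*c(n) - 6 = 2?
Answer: -8930*I*sqrt(10)/3 ≈ -9413.0*I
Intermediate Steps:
D = I*sqrt(5) (D = sqrt(0 - 5) = sqrt(-5) = I*sqrt(5) ≈ 2.2361*I)
c(n) = 8/9 (c(n) = 2/3 + (1/9)*2 = 2/3 + 2/9 = 8/9)
j(l) = I*sqrt(5)*sqrt(l) (j(l) = (I*sqrt(5))*sqrt(l) = I*sqrt(5)*sqrt(l))
(47*(-95))*j(c(x(3))) = (47*(-95))*(I*sqrt(5)*sqrt(8/9)) = -4465*I*sqrt(5)*2*sqrt(2)/3 = -8930*I*sqrt(10)/3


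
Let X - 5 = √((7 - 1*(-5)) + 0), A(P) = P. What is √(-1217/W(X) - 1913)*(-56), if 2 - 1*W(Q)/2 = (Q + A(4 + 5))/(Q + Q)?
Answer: -28*I*√(105378 + 83472*√3)/(3*√(1 + √3)) ≈ -2823.1*I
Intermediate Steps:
X = 5 + 2*√3 (X = 5 + √((7 - 1*(-5)) + 0) = 5 + √((7 + 5) + 0) = 5 + √(12 + 0) = 5 + √12 = 5 + 2*√3 ≈ 8.4641)
W(Q) = 4 - (9 + Q)/Q (W(Q) = 4 - 2*(Q + (4 + 5))/(Q + Q) = 4 - 2*(Q + 9)/(2*Q) = 4 - 2*(9 + Q)*1/(2*Q) = 4 - (9 + Q)/Q)
√(-1217/W(X) - 1913)*(-56) = √(-1217/(3 - 9/(5 + 2*√3)) - 1913)*(-56) = √(-1913 - 1217/(3 - 9/(5 + 2*√3)))*(-56) = -56*√(-1913 - 1217/(3 - 9/(5 + 2*√3)))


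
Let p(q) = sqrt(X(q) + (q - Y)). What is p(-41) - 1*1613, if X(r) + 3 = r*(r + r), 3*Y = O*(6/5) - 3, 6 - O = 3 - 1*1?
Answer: -1613 + 3*sqrt(9215)/5 ≈ -1555.4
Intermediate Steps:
O = 4 (O = 6 - (3 - 1*1) = 6 - (3 - 1) = 6 - 1*2 = 6 - 2 = 4)
Y = 3/5 (Y = (4*(6/5) - 3)/3 = (24/5 - 3)/3 = (1/3)*(9/5) = 3/5 ≈ 0.60000)
X(r) = -3 + 2*r**2 (X(r) = -3 + r*(r + r) = -3 + r*(2*r) = -3 + 2*r**2)
p(q) = sqrt(-18/5 + q + 2*q**2) (p(q) = sqrt((-3 + 2*q**2) + (q - 1*3/5)) = sqrt((-3 + 2*q**2) + (q - 3/5)) = sqrt((-3 + 2*q**2) + (-3/5 + q)) = sqrt(-18/5 + q + 2*q**2))
p(-41) - 1*1613 = sqrt(-90 + 25*(-41) + 50*(-41)**2)/5 - 1*1613 = sqrt(-90 - 1025 + 50*1681)/5 - 1613 = sqrt(-90 - 1025 + 84050)/5 - 1613 = sqrt(82935)/5 - 1613 = (3*sqrt(9215))/5 - 1613 = 3*sqrt(9215)/5 - 1613 = -1613 + 3*sqrt(9215)/5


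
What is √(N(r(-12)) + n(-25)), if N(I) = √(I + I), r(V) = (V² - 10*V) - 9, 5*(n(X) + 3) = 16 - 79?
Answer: √(-390 + 25*√510)/5 ≈ 2.6426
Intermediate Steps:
n(X) = -78/5 (n(X) = -3 + (16 - 79)/5 = -3 + (⅕)*(-63) = -3 - 63/5 = -78/5)
r(V) = -9 + V² - 10*V
N(I) = √2*√I (N(I) = √(2*I) = √2*√I)
√(N(r(-12)) + n(-25)) = √(√2*√(-9 + (-12)² - 10*(-12)) - 78/5) = √(√2*√(-9 + 144 + 120) - 78/5) = √(√2*√255 - 78/5) = √(√510 - 78/5) = √(-78/5 + √510)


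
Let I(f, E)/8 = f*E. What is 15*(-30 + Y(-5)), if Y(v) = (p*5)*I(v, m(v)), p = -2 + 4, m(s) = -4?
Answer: 23550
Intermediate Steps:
p = 2
I(f, E) = 8*E*f (I(f, E) = 8*(f*E) = 8*(E*f) = 8*E*f)
Y(v) = -320*v (Y(v) = (2*5)*(8*(-4)*v) = 10*(-32*v) = -320*v)
15*(-30 + Y(-5)) = 15*(-30 - 320*(-5)) = 15*(-30 + 1600) = 15*1570 = 23550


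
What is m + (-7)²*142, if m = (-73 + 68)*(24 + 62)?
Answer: 6528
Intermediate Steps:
m = -430 (m = -5*86 = -430)
m + (-7)²*142 = -430 + (-7)²*142 = -430 + 49*142 = -430 + 6958 = 6528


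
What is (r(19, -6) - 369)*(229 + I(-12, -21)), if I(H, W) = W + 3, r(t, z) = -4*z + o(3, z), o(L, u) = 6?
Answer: -71529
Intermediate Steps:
r(t, z) = 6 - 4*z (r(t, z) = -4*z + 6 = 6 - 4*z)
I(H, W) = 3 + W
(r(19, -6) - 369)*(229 + I(-12, -21)) = ((6 - 4*(-6)) - 369)*(229 + (3 - 21)) = ((6 + 24) - 369)*(229 - 18) = (30 - 369)*211 = -339*211 = -71529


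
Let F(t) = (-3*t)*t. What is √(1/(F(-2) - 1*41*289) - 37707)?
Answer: 2*I*√1326186499202/11861 ≈ 194.18*I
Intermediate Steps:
F(t) = -3*t²
√(1/(F(-2) - 1*41*289) - 37707) = √(1/(-3*(-2)² - 1*41*289) - 37707) = √(1/(-3*4 - 41*289) - 37707) = √(1/(-12 - 11849) - 37707) = √(1/(-11861) - 37707) = √(-1/11861 - 37707) = √(-447242728/11861) = 2*I*√1326186499202/11861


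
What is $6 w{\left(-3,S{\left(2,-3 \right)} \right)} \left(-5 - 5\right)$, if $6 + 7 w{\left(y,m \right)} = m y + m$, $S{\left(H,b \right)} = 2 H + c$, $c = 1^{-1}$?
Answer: $\frac{960}{7} \approx 137.14$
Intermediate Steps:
$c = 1$
$S{\left(H,b \right)} = 1 + 2 H$ ($S{\left(H,b \right)} = 2 H + 1 = 1 + 2 H$)
$w{\left(y,m \right)} = - \frac{6}{7} + \frac{m}{7} + \frac{m y}{7}$ ($w{\left(y,m \right)} = - \frac{6}{7} + \frac{m y + m}{7} = - \frac{6}{7} + \frac{m + m y}{7} = - \frac{6}{7} + \left(\frac{m}{7} + \frac{m y}{7}\right) = - \frac{6}{7} + \frac{m}{7} + \frac{m y}{7}$)
$6 w{\left(-3,S{\left(2,-3 \right)} \right)} \left(-5 - 5\right) = 6 \left(- \frac{6}{7} + \frac{1 + 2 \cdot 2}{7} + \frac{1}{7} \left(1 + 2 \cdot 2\right) \left(-3\right)\right) \left(-5 - 5\right) = 6 \left(- \frac{6}{7} + \frac{1 + 4}{7} + \frac{1}{7} \left(1 + 4\right) \left(-3\right)\right) \left(-10\right) = 6 \left(- \frac{6}{7} + \frac{1}{7} \cdot 5 + \frac{1}{7} \cdot 5 \left(-3\right)\right) \left(-10\right) = 6 \left(- \frac{6}{7} + \frac{5}{7} - \frac{15}{7}\right) \left(-10\right) = 6 \left(- \frac{16}{7}\right) \left(-10\right) = \left(- \frac{96}{7}\right) \left(-10\right) = \frac{960}{7}$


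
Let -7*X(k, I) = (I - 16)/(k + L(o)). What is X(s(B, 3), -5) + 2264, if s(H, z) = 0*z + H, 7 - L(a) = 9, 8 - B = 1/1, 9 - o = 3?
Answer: 11323/5 ≈ 2264.6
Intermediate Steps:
o = 6 (o = 9 - 1*3 = 9 - 3 = 6)
B = 7 (B = 8 - 1/1 = 8 - 1*1 = 8 - 1 = 7)
L(a) = -2 (L(a) = 7 - 1*9 = 7 - 9 = -2)
s(H, z) = H (s(H, z) = 0 + H = H)
X(k, I) = -(-16 + I)/(7*(-2 + k)) (X(k, I) = -(I - 16)/(7*(k - 2)) = -(-16 + I)/(7*(-2 + k)))
X(s(B, 3), -5) + 2264 = (16 - 1*(-5))/(7*(-2 + 7)) + 2264 = (1/7)*(16 + 5)/5 + 2264 = (1/7)*(1/5)*21 + 2264 = 3/5 + 2264 = 11323/5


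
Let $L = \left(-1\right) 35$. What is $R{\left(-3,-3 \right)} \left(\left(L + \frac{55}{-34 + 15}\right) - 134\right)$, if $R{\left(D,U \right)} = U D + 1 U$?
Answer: $- \frac{19596}{19} \approx -1031.4$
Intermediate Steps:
$R{\left(D,U \right)} = U + D U$ ($R{\left(D,U \right)} = D U + U = U + D U$)
$L = -35$
$R{\left(-3,-3 \right)} \left(\left(L + \frac{55}{-34 + 15}\right) - 134\right) = - 3 \left(1 - 3\right) \left(\left(-35 + \frac{55}{-34 + 15}\right) - 134\right) = \left(-3\right) \left(-2\right) \left(\left(-35 + \frac{55}{-19}\right) - 134\right) = 6 \left(\left(-35 + 55 \left(- \frac{1}{19}\right)\right) - 134\right) = 6 \left(\left(-35 - \frac{55}{19}\right) - 134\right) = 6 \left(- \frac{720}{19} - 134\right) = 6 \left(- \frac{3266}{19}\right) = - \frac{19596}{19}$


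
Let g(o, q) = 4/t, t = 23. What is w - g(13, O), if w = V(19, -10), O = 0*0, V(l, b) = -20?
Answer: -464/23 ≈ -20.174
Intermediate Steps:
O = 0
w = -20
g(o, q) = 4/23
w - g(13, O) = -20 - 1*4/23 = -20 - 4/23 = -464/23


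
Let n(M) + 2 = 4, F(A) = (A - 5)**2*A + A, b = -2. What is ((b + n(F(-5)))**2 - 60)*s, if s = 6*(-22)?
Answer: 7920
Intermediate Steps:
F(A) = A + A*(-5 + A)**2 (F(A) = (-5 + A)**2*A + A = A*(-5 + A)**2 + A = A + A*(-5 + A)**2)
n(M) = 2 (n(M) = -2 + 4 = 2)
s = -132
((b + n(F(-5)))**2 - 60)*s = ((-2 + 2)**2 - 60)*(-132) = (0**2 - 60)*(-132) = (0 - 60)*(-132) = -60*(-132) = 7920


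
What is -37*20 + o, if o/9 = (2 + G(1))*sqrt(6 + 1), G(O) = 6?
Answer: -740 + 72*sqrt(7) ≈ -549.51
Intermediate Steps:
o = 72*sqrt(7) (o = 9*((2 + 6)*sqrt(6 + 1)) = 9*(8*sqrt(7)) = 72*sqrt(7) ≈ 190.49)
-37*20 + o = -37*20 + 72*sqrt(7) = -740 + 72*sqrt(7)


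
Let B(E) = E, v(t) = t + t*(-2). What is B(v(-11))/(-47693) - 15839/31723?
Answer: -755758380/1512965039 ≈ -0.49952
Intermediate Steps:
v(t) = -t (v(t) = t - 2*t = -t)
B(v(-11))/(-47693) - 15839/31723 = -1*(-11)/(-47693) - 15839/31723 = 11*(-1/47693) - 15839*1/31723 = -11/47693 - 15839/31723 = -755758380/1512965039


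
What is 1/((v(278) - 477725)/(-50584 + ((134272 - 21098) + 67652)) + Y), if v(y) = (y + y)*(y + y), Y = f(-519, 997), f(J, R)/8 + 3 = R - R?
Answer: -130242/3294397 ≈ -0.039534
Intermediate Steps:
f(J, R) = -24 (f(J, R) = -24 + 8*(R - R) = -24 + 8*0 = -24 + 0 = -24)
Y = -24
v(y) = 4*y² (v(y) = (2*y)*(2*y) = 4*y²)
1/((v(278) - 477725)/(-50584 + ((134272 - 21098) + 67652)) + Y) = 1/((4*278² - 477725)/(-50584 + ((134272 - 21098) + 67652)) - 24) = 1/((4*77284 - 477725)/(-50584 + (113174 + 67652)) - 24) = 1/((309136 - 477725)/(-50584 + 180826) - 24) = 1/(-168589/130242 - 24) = 1/(-3294397/130242) = -130242/3294397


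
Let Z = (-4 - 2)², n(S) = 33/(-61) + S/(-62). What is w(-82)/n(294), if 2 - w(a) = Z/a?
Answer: -18910/40959 ≈ -0.46168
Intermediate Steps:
n(S) = -33/61 - S/62 (n(S) = 33*(-1/61) + S*(-1/62) = -33/61 - S/62)
Z = 36 (Z = (-6)² = 36)
w(a) = 2 - 36/a
w(-82)/n(294) = (2 - 36/(-82))/(-33/61 - 1/62*294) = (2 - 36*(-1/82))/(-33/61 - 147/31) = (2 + 18/41)/(-9990/1891) = (100/41)*(-1891/9990) = -18910/40959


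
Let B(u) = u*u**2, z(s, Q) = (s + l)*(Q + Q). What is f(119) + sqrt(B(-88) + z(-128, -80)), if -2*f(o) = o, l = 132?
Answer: -119/2 + 584*I*sqrt(2) ≈ -59.5 + 825.9*I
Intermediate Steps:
z(s, Q) = 2*Q*(132 + s) (z(s, Q) = (s + 132)*(Q + Q) = (132 + s)*(2*Q) = 2*Q*(132 + s))
B(u) = u**3
f(o) = -o/2
f(119) + sqrt(B(-88) + z(-128, -80)) = -1/2*119 + sqrt((-88)**3 + 2*(-80)*(132 - 128)) = -119/2 + sqrt(-681472 + 2*(-80)*4) = -119/2 + sqrt(-681472 - 640) = -119/2 + sqrt(-682112) = -119/2 + 584*I*sqrt(2)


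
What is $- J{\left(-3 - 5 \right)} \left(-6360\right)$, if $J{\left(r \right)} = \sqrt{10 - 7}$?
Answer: $6360 \sqrt{3} \approx 11016.0$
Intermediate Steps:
$J{\left(r \right)} = \sqrt{3}$
$- J{\left(-3 - 5 \right)} \left(-6360\right) = - \sqrt{3} \left(-6360\right) = - \left(-6360\right) \sqrt{3} = 6360 \sqrt{3}$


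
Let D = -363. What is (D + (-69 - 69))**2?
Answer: 251001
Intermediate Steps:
(D + (-69 - 69))**2 = (-363 + (-69 - 69))**2 = (-363 - 138)**2 = (-501)**2 = 251001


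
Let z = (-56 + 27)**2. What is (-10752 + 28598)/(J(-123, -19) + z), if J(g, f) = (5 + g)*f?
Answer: 17846/3083 ≈ 5.7885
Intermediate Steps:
J(g, f) = f*(5 + g)
z = 841 (z = (-29)**2 = 841)
(-10752 + 28598)/(J(-123, -19) + z) = (-10752 + 28598)/(-19*(5 - 123) + 841) = 17846/(-19*(-118) + 841) = 17846/(2242 + 841) = 17846/3083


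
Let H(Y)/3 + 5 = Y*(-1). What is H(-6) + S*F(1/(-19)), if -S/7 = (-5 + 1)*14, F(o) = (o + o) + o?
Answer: -1119/19 ≈ -58.895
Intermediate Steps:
F(o) = 3*o (F(o) = 2*o + o = 3*o)
S = 392 (S = -7*(-5 + 1)*14 = -(-28)*14 = -7*(-56) = 392)
H(Y) = -15 - 3*Y (H(Y) = -15 + 3*(Y*(-1)) = -15 + 3*(-Y) = -15 - 3*Y)
H(-6) + S*F(1/(-19)) = (-15 - 3*(-6)) + 392*(3/(-19)) = (-15 + 18) + 392*(3*(-1/19)) = 3 + 392*(-3/19) = 3 - 1176/19 = -1119/19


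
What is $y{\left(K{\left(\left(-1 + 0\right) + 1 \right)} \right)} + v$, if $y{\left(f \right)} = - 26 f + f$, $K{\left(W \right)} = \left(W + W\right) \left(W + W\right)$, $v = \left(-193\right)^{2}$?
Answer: $37249$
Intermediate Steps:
$v = 37249$
$K{\left(W \right)} = 4 W^{2}$ ($K{\left(W \right)} = 2 W 2 W = 4 W^{2}$)
$y{\left(f \right)} = - 25 f$
$y{\left(K{\left(\left(-1 + 0\right) + 1 \right)} \right)} + v = - 25 \cdot 4 \left(\left(-1 + 0\right) + 1\right)^{2} + 37249 = - 25 \cdot 4 \left(-1 + 1\right)^{2} + 37249 = - 25 \cdot 4 \cdot 0^{2} + 37249 = - 25 \cdot 4 \cdot 0 + 37249 = \left(-25\right) 0 + 37249 = 0 + 37249 = 37249$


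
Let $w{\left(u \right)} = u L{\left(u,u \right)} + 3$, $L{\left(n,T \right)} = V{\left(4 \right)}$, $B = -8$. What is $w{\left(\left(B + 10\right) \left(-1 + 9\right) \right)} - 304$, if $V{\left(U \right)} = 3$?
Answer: $-253$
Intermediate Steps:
$L{\left(n,T \right)} = 3$
$w{\left(u \right)} = 3 + 3 u$ ($w{\left(u \right)} = u 3 + 3 = 3 u + 3 = 3 + 3 u$)
$w{\left(\left(B + 10\right) \left(-1 + 9\right) \right)} - 304 = \left(3 + 3 \left(-8 + 10\right) \left(-1 + 9\right)\right) - 304 = \left(3 + 3 \cdot 2 \cdot 8\right) - 304 = \left(3 + 3 \cdot 16\right) - 304 = \left(3 + 48\right) - 304 = 51 - 304 = -253$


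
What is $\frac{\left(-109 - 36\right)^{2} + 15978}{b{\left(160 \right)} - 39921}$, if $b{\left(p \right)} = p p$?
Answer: $- \frac{37003}{14321} \approx -2.5838$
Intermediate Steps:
$b{\left(p \right)} = p^{2}$
$\frac{\left(-109 - 36\right)^{2} + 15978}{b{\left(160 \right)} - 39921} = \frac{\left(-109 - 36\right)^{2} + 15978}{160^{2} - 39921} = \frac{\left(-145\right)^{2} + 15978}{25600 - 39921} = \frac{21025 + 15978}{-14321} = 37003 \left(- \frac{1}{14321}\right) = - \frac{37003}{14321}$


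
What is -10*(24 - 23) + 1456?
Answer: 1446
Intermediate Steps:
-10*(24 - 23) + 1456 = -10*1 + 1456 = -10 + 1456 = 1446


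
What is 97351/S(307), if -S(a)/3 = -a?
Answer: 97351/921 ≈ 105.70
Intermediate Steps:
S(a) = 3*a (S(a) = -(-3)*a = 3*a)
97351/S(307) = 97351/((3*307)) = 97351/921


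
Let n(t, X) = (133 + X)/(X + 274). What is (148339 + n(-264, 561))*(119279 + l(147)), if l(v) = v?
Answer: 14792553282334/835 ≈ 1.7716e+10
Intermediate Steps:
n(t, X) = (133 + X)/(274 + X)
(148339 + n(-264, 561))*(119279 + l(147)) = (148339 + (133 + 561)/(274 + 561))*(119279 + 147) = (148339 + 694/835)*119426 = (123863759/835)*119426 = 14792553282334/835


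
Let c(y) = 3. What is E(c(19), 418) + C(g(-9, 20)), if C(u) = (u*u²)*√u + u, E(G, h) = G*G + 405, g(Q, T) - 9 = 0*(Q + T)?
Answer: 2610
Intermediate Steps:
g(Q, T) = 9 (g(Q, T) = 9 + 0*(Q + T) = 9 + 0 = 9)
E(G, h) = 405 + G² (E(G, h) = G² + 405 = 405 + G²)
C(u) = u + u^(7/2) (C(u) = u³*√u + u = u^(7/2) + u = u + u^(7/2))
E(c(19), 418) + C(g(-9, 20)) = (405 + 3²) + (9 + 9^(7/2)) = (405 + 9) + (9 + 2187) = 414 + 2196 = 2610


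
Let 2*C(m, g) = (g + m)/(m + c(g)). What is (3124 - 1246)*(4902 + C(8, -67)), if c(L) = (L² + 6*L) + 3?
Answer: 12575317429/1366 ≈ 9.2059e+6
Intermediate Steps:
c(L) = 3 + L² + 6*L
C(m, g) = (g + m)/(2*(3 + m + g² + 6*g)) (C(m, g) = ((g + m)/(m + (3 + g² + 6*g)))/2 = ((g + m)/(3 + m + g² + 6*g))/2 = (g + m)/(2*(3 + m + g² + 6*g)))
(3124 - 1246)*(4902 + C(8, -67)) = (3124 - 1246)*(4902 + (-67 + 8)/(2*(3 + 8 + (-67)² + 6*(-67)))) = 1878*(4902 + (½)*(-59)/(3 + 8 + 4489 - 402)) = 1878*(4902 + (½)*(-59)/4098) = 1878*(4902 + (½)*(1/4098)*(-59)) = 1878*(4902 - 59/8196) = 1878*(40176733/8196) = 12575317429/1366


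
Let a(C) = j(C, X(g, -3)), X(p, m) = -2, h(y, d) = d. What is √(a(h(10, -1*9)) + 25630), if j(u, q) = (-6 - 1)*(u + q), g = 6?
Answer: √25707 ≈ 160.33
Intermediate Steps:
j(u, q) = -7*q - 7*u (j(u, q) = -7*(q + u) = -7*q - 7*u)
a(C) = 14 - 7*C (a(C) = -7*(-2) - 7*C = 14 - 7*C)
√(a(h(10, -1*9)) + 25630) = √((14 - (-7)*9) + 25630) = √((14 - 7*(-9)) + 25630) = √((14 + 63) + 25630) = √(77 + 25630) = √25707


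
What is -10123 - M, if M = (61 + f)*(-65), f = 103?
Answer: 537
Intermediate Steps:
M = -10660 (M = (61 + 103)*(-65) = 164*(-65) = -10660)
-10123 - M = -10123 - 1*(-10660) = -10123 + 10660 = 537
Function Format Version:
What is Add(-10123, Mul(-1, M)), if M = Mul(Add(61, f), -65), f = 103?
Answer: 537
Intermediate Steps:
M = -10660 (M = Mul(Add(61, 103), -65) = Mul(164, -65) = -10660)
Add(-10123, Mul(-1, M)) = Add(-10123, Mul(-1, -10660)) = Add(-10123, 10660) = 537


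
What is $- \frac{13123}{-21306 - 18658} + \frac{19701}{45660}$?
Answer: $\frac{28885978}{38015755} \approx 0.75984$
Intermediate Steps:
$- \frac{13123}{-21306 - 18658} + \frac{19701}{45660} = - \frac{13123}{-21306 - 18658} + 19701 \cdot \frac{1}{45660} = - \frac{13123}{-21306 - 18658} + \frac{6567}{15220} = - \frac{13123}{-39964} + \frac{6567}{15220} = \left(-13123\right) \left(- \frac{1}{39964}\right) + \frac{6567}{15220} = \frac{13123}{39964} + \frac{6567}{15220} = \frac{28885978}{38015755}$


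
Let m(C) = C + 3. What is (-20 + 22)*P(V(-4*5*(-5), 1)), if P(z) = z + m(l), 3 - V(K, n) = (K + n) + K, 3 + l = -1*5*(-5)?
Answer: -346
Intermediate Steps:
l = 22 (l = -3 - 1*5*(-5) = -3 - 5*(-5) = -3 + 25 = 22)
V(K, n) = 3 - n - 2*K (V(K, n) = 3 - ((K + n) + K) = 3 - (n + 2*K) = 3 + (-n - 2*K) = 3 - n - 2*K)
m(C) = 3 + C
P(z) = 25 + z (P(z) = z + (3 + 22) = z + 25 = 25 + z)
(-20 + 22)*P(V(-4*5*(-5), 1)) = (-20 + 22)*(25 + (3 - 1*1 - 2*(-4*5)*(-5))) = 2*(25 + (3 - 1 - (-40)*(-5))) = 2*(25 + (3 - 1 - 2*100)) = 2*(25 + (3 - 1 - 200)) = 2*(25 - 198) = 2*(-173) = -346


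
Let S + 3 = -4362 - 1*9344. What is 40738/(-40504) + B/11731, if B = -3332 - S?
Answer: -28793735/237576212 ≈ -0.12120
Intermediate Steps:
S = -13709 (S = -3 + (-4362 - 1*9344) = -3 + (-4362 - 9344) = -3 - 13706 = -13709)
B = 10377 (B = -3332 - 1*(-13709) = -3332 + 13709 = 10377)
40738/(-40504) + B/11731 = 40738/(-40504) + 10377/11731 = 40738*(-1/40504) + 10377*(1/11731) = -20369/20252 + 10377/11731 = -28793735/237576212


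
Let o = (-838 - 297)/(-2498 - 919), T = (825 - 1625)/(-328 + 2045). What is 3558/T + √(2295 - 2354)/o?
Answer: -3054543/400 + 3417*I*√59/1135 ≈ -7636.4 + 23.125*I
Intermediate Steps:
T = -800/1717 ≈ -0.46593
o = 1135/3417 (o = -1135/(-3417) = -1135*(-1/3417) = 1135/3417 ≈ 0.33216)
3558/T + √(2295 - 2354)/o = 3558/(-800/1717) + √(2295 - 2354)/(1135/3417) = 3558*(-1717/800) + √(-59)*(3417/1135) = -3054543/400 + (I*√59)*(3417/1135) = -3054543/400 + 3417*I*√59/1135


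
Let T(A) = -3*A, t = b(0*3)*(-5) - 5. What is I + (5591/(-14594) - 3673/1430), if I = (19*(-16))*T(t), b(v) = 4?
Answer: -118971093723/5217355 ≈ -22803.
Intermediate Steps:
t = -25 (t = 4*(-5) - 5 = -20 - 5 = -25)
I = -22800 (I = (19*(-16))*(-3*(-25)) = -304*75 = -22800)
I + (5591/(-14594) - 3673/1430) = -22800 + (5591/(-14594) - 3673/1430) = -22800 + (5591*(-1/14594) - 3673*1/1430) = -22800 + (-5591/14594 - 3673/1430) = -22800 - 15399723/5217355 = -118971093723/5217355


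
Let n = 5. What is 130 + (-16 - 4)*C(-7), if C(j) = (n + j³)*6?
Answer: 40690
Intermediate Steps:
C(j) = 30 + 6*j³ (C(j) = (5 + j³)*6 = 30 + 6*j³)
130 + (-16 - 4)*C(-7) = 130 + (-16 - 4)*(30 + 6*(-7)³) = 130 - 20*(30 + 6*(-343)) = 130 - 20*(30 - 2058) = 130 - 20*(-2028) = 130 + 40560 = 40690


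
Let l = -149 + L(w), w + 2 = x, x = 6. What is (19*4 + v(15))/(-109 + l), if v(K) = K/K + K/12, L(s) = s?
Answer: -313/1016 ≈ -0.30807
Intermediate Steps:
w = 4 (w = -2 + 6 = 4)
v(K) = 1 + K/12 (v(K) = 1 + K*(1/12) = 1 + K/12)
l = -145 (l = -149 + 4 = -145)
(19*4 + v(15))/(-109 + l) = (19*4 + (1 + (1/12)*15))/(-109 - 145) = (76 + (1 + 5/4))/(-254) = (76 + 9/4)*(-1/254) = (313/4)*(-1/254) = -313/1016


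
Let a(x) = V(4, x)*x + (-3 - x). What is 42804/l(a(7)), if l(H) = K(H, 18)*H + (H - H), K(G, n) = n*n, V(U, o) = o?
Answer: 1189/351 ≈ 3.3875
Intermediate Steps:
K(G, n) = n²
a(x) = -3 + x² - x (a(x) = x*x + (-3 - x) = x² + (-3 - x) = -3 + x² - x)
l(H) = 324*H (l(H) = 18²*H + (H - H) = 324*H + 0 = 324*H)
42804/l(a(7)) = 42804/((324*(-3 + 7² - 1*7))) = 42804/((324*(-3 + 49 - 7))) = 42804/((324*39)) = 42804/12636 = 42804*(1/12636) = 1189/351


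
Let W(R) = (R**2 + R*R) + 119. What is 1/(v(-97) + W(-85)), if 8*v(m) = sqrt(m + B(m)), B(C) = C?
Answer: 466208/6792184449 - 4*I*sqrt(194)/6792184449 ≈ 6.8639e-5 - 8.2026e-9*I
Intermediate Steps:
W(R) = 119 + 2*R**2 (W(R) = (R**2 + R**2) + 119 = 2*R**2 + 119 = 119 + 2*R**2)
v(m) = sqrt(2)*sqrt(m)/8 (v(m) = sqrt(m + m)/8 = sqrt(2*m)/8 = (sqrt(2)*sqrt(m))/8 = sqrt(2)*sqrt(m)/8)
1/(v(-97) + W(-85)) = 1/(sqrt(2)*sqrt(-97)/8 + (119 + 2*(-85)**2)) = 1/(sqrt(2)*(I*sqrt(97))/8 + (119 + 2*7225)) = 1/(I*sqrt(194)/8 + (119 + 14450)) = 1/(I*sqrt(194)/8 + 14569) = 1/(14569 + I*sqrt(194)/8)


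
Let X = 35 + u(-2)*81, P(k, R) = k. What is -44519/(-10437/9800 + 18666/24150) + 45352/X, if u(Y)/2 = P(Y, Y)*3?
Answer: 268554804208/1762497 ≈ 1.5237e+5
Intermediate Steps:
u(Y) = 6*Y (u(Y) = 2*(Y*3) = 2*(3*Y) = 6*Y)
X = -937 (X = 35 + (6*(-2))*81 = 35 - 12*81 = 35 - 972 = -937)
-44519/(-10437/9800 + 18666/24150) + 45352/X = -44519/(-10437/9800 + 18666/24150) + 45352/(-937) = -44519/(-10437*1/9800 + 18666*(1/24150)) + 45352*(-1/937) = -44519/(-213/200 + 3111/4025) - 45352/937 = -44519/(-1881/6440) - 45352/937 = -44519*(-6440/1881) - 45352/937 = 286702360/1881 - 45352/937 = 268554804208/1762497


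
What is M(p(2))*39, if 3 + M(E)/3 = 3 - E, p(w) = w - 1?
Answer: -117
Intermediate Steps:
p(w) = -1 + w
M(E) = -3*E (M(E) = -9 + 3*(3 - E) = -9 + (9 - 3*E) = -3*E)
M(p(2))*39 = -3*(-1 + 2)*39 = -3*1*39 = -3*39 = -117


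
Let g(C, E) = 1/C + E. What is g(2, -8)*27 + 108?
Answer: -189/2 ≈ -94.500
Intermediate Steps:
g(C, E) = E + 1/C
g(2, -8)*27 + 108 = (-8 + 1/2)*27 + 108 = (-8 + ½)*27 + 108 = -15/2*27 + 108 = -405/2 + 108 = -189/2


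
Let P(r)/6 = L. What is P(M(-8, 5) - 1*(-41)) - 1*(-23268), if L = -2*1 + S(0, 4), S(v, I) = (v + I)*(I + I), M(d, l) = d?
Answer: 23448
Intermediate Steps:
S(v, I) = 2*I*(I + v) (S(v, I) = (I + v)*(2*I) = 2*I*(I + v))
L = 30 (L = -2*1 + 2*4*(4 + 0) = -2 + 2*4*4 = -2 + 32 = 30)
P(r) = 180 (P(r) = 6*30 = 180)
P(M(-8, 5) - 1*(-41)) - 1*(-23268) = 180 - 1*(-23268) = 180 + 23268 = 23448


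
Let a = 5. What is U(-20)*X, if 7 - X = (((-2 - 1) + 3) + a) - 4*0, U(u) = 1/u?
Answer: -⅒ ≈ -0.10000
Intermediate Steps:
X = 2 (X = 7 - ((((-2 - 1) + 3) + 5) - 4*0) = 7 - (((-3 + 3) + 5) + 0) = 7 - ((0 + 5) + 0) = 7 - (5 + 0) = 7 - 1*5 = 7 - 5 = 2)
U(-20)*X = 2/(-20) = -1/20*2 = -⅒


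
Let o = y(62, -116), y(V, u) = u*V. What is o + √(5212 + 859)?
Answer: -7192 + √6071 ≈ -7114.1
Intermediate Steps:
y(V, u) = V*u
o = -7192 (o = 62*(-116) = -7192)
o + √(5212 + 859) = -7192 + √(5212 + 859) = -7192 + √6071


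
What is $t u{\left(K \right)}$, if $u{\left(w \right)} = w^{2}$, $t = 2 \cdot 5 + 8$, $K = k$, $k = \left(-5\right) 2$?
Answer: $1800$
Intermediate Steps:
$k = -10$
$K = -10$
$t = 18$ ($t = 10 + 8 = 18$)
$t u{\left(K \right)} = 18 \left(-10\right)^{2} = 18 \cdot 100 = 1800$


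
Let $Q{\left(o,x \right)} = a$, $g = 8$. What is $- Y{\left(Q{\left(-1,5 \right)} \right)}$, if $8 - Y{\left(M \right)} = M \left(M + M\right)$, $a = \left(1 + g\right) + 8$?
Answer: $570$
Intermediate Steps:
$a = 17$ ($a = \left(1 + 8\right) + 8 = 9 + 8 = 17$)
$Q{\left(o,x \right)} = 17$
$Y{\left(M \right)} = 8 - 2 M^{2}$ ($Y{\left(M \right)} = 8 - M \left(M + M\right) = 8 - M 2 M = 8 - 2 M^{2}$)
$- Y{\left(Q{\left(-1,5 \right)} \right)} = - (8 - 2 \cdot 17^{2}) = - (8 - 578) = \left(-1\right) \left(-570\right) = 570$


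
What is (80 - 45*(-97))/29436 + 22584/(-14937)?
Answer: -199462553/146561844 ≈ -1.3609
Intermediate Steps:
(80 - 45*(-97))/29436 + 22584/(-14937) = (80 + 4365)*(1/29436) + 22584*(-1/14937) = 4445*(1/29436) - 7528/4979 = 4445/29436 - 7528/4979 = -199462553/146561844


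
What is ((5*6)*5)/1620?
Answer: 5/54 ≈ 0.092593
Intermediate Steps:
((5*6)*5)/1620 = (30*5)*(1/1620) = 150*(1/1620) = 5/54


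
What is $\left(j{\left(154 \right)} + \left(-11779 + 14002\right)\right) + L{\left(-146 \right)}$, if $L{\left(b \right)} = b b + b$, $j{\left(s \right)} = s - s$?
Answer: $23393$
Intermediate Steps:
$j{\left(s \right)} = 0$
$L{\left(b \right)} = b + b^{2}$ ($L{\left(b \right)} = b^{2} + b = b + b^{2}$)
$\left(j{\left(154 \right)} + \left(-11779 + 14002\right)\right) + L{\left(-146 \right)} = \left(0 + \left(-11779 + 14002\right)\right) - 146 \left(1 - 146\right) = \left(0 + 2223\right) - -21170 = 2223 + 21170 = 23393$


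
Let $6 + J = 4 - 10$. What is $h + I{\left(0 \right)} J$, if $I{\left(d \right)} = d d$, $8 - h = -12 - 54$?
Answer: $74$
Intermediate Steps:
$J = -12$ ($J = -6 + \left(4 - 10\right) = -6 - 6 = -12$)
$h = 74$ ($h = 8 - \left(-12 - 54\right) = 8 - -66 = 8 + 66 = 74$)
$I{\left(d \right)} = d^{2}$
$h + I{\left(0 \right)} J = 74 + 0^{2} \left(-12\right) = 74 + 0 \left(-12\right) = 74 + 0 = 74$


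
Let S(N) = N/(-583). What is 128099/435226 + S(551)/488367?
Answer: 3315622388783/11265150844926 ≈ 0.29433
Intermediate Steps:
S(N) = -N/583 (S(N) = N*(-1/583) = -N/583)
128099/435226 + S(551)/488367 = 128099/435226 - 1/583*551/488367 = 128099*(1/435226) - 551/583*1/488367 = 128099/435226 - 551/284717961 = 3315622388783/11265150844926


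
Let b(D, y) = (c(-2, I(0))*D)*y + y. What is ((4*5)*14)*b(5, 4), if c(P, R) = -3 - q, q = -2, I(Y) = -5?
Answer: -4480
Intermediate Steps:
c(P, R) = -1 (c(P, R) = -3 - 1*(-2) = -3 + 2 = -1)
b(D, y) = y - D*y (b(D, y) = (-D)*y + y = -D*y + y = y - D*y)
((4*5)*14)*b(5, 4) = ((4*5)*14)*(4*(1 - 1*5)) = (20*14)*(4*(1 - 5)) = 280*(4*(-4)) = 280*(-16) = -4480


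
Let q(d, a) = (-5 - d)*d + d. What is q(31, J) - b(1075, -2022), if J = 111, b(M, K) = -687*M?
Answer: 737440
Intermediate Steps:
q(d, a) = d + d*(-5 - d) (q(d, a) = d*(-5 - d) + d = d + d*(-5 - d))
q(31, J) - b(1075, -2022) = -1*31*(4 + 31) - (-687)*1075 = -1*31*35 - 1*(-738525) = -1085 + 738525 = 737440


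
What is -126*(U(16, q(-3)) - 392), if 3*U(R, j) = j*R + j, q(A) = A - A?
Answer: 49392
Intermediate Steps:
q(A) = 0
U(R, j) = j/3 + R*j/3 (U(R, j) = (j*R + j)/3 = (R*j + j)/3 = (j + R*j)/3 = j/3 + R*j/3)
-126*(U(16, q(-3)) - 392) = -126*((⅓)*0*(1 + 16) - 392) = -126*((⅓)*0*17 - 392) = -126*(0 - 392) = -126*(-392) = 49392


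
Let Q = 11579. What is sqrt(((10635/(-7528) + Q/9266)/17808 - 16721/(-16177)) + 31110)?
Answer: sqrt(1001494278091326536027002303668906)/179418415142064 ≈ 176.38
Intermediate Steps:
sqrt(((10635/(-7528) + Q/9266)/17808 - 16721/(-16177)) + 31110) = sqrt(((10635/(-7528) + 11579/9266)/17808 - 16721/(-16177)) + 31110) = sqrt(((10635*(-1/7528) + 11579*(1/9266))*(1/17808) - 16721*(-1/16177)) + 31110) = sqrt(((-10635/7528 + 11579/9266)*(1/17808) + 16721/16177) + 31110) = sqrt((-5688599/34877224*1/17808 + 16721/16177) + 31110) = sqrt((-812657/88727657856 + 16721/16177) + 31110) = sqrt(1483602020657887/1435347321136512 + 31110) = sqrt(44655138762577546207/1435347321136512) = sqrt(1001494278091326536027002303668906)/179418415142064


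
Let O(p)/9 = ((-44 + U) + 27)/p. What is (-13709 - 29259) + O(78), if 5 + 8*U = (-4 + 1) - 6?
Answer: -4468897/104 ≈ -42970.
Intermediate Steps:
U = -7/4 (U = -5/8 + ((-4 + 1) - 6)/8 = -5/8 + (-3 - 6)/8 = -5/8 + (⅛)*(-9) = -5/8 - 9/8 = -7/4 ≈ -1.7500)
O(p) = -675/(4*p) (O(p) = 9*(((-44 - 7/4) + 27)/p) = 9*((-183/4 + 27)/p) = 9*(-75/(4*p)) = -675/(4*p))
(-13709 - 29259) + O(78) = (-13709 - 29259) - 675/4/78 = -42968 - 675/4*1/78 = -42968 - 225/104 = -4468897/104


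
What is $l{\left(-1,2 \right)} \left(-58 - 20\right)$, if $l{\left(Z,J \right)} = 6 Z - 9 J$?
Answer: $1872$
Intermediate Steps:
$l{\left(Z,J \right)} = - 9 J + 6 Z$
$l{\left(-1,2 \right)} \left(-58 - 20\right) = \left(\left(-9\right) 2 + 6 \left(-1\right)\right) \left(-58 - 20\right) = \left(-18 - 6\right) \left(-78\right) = \left(-24\right) \left(-78\right) = 1872$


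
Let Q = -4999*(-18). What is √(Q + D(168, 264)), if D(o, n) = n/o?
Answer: √4409195/7 ≈ 299.97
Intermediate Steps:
Q = 89982
√(Q + D(168, 264)) = √(89982 + 264/168) = √(89982 + 264*(1/168)) = √(89982 + 11/7) = √(629885/7) = √4409195/7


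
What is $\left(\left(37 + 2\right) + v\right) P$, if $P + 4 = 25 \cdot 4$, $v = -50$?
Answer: $-1056$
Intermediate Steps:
$P = 96$ ($P = -4 + 25 \cdot 4 = -4 + 100 = 96$)
$\left(\left(37 + 2\right) + v\right) P = \left(\left(37 + 2\right) - 50\right) 96 = \left(39 - 50\right) 96 = \left(-11\right) 96 = -1056$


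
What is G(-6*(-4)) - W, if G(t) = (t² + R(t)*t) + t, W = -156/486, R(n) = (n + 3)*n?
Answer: 1308338/81 ≈ 16152.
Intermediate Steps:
R(n) = n*(3 + n) (R(n) = (3 + n)*n = n*(3 + n))
W = -26/81 (W = -156*1/486 = -26/81 ≈ -0.32099)
G(t) = t + t² + t²*(3 + t) (G(t) = (t² + (t*(3 + t))*t) + t = (t² + t²*(3 + t)) + t = t + t² + t²*(3 + t))
G(-6*(-4)) - W = (-6*(-4))*(1 - 6*(-4) + (-6*(-4))*(3 - 6*(-4))) - 1*(-26/81) = 24*(1 + 24 + 24*(3 + 24)) + 26/81 = 24*(1 + 24 + 24*27) + 26/81 = 24*(1 + 24 + 648) + 26/81 = 24*673 + 26/81 = 16152 + 26/81 = 1308338/81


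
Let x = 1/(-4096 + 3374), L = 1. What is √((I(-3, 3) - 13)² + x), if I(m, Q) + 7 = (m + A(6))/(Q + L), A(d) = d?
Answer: √2140361/76 ≈ 19.250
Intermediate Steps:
I(m, Q) = -7 + (6 + m)/(1 + Q) (I(m, Q) = -7 + (m + 6)/(Q + 1) = -7 + (6 + m)/(1 + Q))
x = -1/722 (x = 1/(-722) = -1/722 ≈ -0.0013850)
√((I(-3, 3) - 13)² + x) = √(((-1 - 3 - 7*3)/(1 + 3) - 13)² - 1/722) = √(((-1 - 3 - 21)/4 - 13)² - 1/722) = √(((¼)*(-25) - 13)² - 1/722) = √((-25/4 - 13)² - 1/722) = √((-77/4)² - 1/722) = √(5929/16 - 1/722) = √(2140361/5776) = √2140361/76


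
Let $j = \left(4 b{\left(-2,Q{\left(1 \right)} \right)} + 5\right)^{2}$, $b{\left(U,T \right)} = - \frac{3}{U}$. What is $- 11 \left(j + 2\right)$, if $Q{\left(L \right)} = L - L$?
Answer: $-1353$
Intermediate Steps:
$Q{\left(L \right)} = 0$
$j = 121$ ($j = \left(4 \left(- \frac{3}{-2}\right) + 5\right)^{2} = \left(4 \left(\left(-3\right) \left(- \frac{1}{2}\right)\right) + 5\right)^{2} = \left(4 \cdot \frac{3}{2} + 5\right)^{2} = \left(6 + 5\right)^{2} = 11^{2} = 121$)
$- 11 \left(j + 2\right) = - 11 \left(121 + 2\right) = \left(-11\right) 123 = -1353$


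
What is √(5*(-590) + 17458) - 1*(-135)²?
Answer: -18225 + 6*√403 ≈ -18105.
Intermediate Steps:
√(5*(-590) + 17458) - 1*(-135)² = √(-2950 + 17458) - 1*18225 = √14508 - 18225 = 6*√403 - 18225 = -18225 + 6*√403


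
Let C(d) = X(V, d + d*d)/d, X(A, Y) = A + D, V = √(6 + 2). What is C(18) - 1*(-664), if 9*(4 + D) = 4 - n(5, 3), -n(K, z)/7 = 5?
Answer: 35857/54 + √2/9 ≈ 664.18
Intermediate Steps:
n(K, z) = -35 (n(K, z) = -7*5 = -35)
D = ⅓ (D = -4 + (4 - 1*(-35))/9 = -4 + (4 + 35)/9 = -4 + (⅑)*39 = -4 + 13/3 = ⅓ ≈ 0.33333)
V = 2*√2 (V = √8 = 2*√2 ≈ 2.8284)
X(A, Y) = ⅓ + A (X(A, Y) = A + ⅓ = ⅓ + A)
C(d) = (⅓ + 2*√2)/d
C(18) - 1*(-664) = (⅓)*(1 + 6*√2)/18 - 1*(-664) = (⅓)*(1/18)*(1 + 6*√2) + 664 = (1/54 + √2/9) + 664 = 35857/54 + √2/9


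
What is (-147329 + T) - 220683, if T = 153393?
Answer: -214619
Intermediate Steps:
(-147329 + T) - 220683 = (-147329 + 153393) - 220683 = 6064 - 220683 = -214619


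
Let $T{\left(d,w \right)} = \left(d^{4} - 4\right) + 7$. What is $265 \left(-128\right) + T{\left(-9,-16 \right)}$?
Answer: $-27356$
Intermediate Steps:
$T{\left(d,w \right)} = 3 + d^{4}$ ($T{\left(d,w \right)} = \left(-4 + d^{4}\right) + 7 = 3 + d^{4}$)
$265 \left(-128\right) + T{\left(-9,-16 \right)} = 265 \left(-128\right) + \left(3 + \left(-9\right)^{4}\right) = -33920 + \left(3 + 6561\right) = -33920 + 6564 = -27356$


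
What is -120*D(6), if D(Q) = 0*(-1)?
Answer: 0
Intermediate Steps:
D(Q) = 0
-120*D(6) = -120*0 = 0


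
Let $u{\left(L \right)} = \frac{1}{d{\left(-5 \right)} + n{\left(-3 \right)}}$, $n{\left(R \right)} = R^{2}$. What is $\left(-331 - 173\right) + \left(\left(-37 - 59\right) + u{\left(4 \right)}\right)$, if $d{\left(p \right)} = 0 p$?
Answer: $- \frac{5399}{9} \approx -599.89$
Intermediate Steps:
$d{\left(p \right)} = 0$
$u{\left(L \right)} = \frac{1}{9}$ ($u{\left(L \right)} = \frac{1}{0 + \left(-3\right)^{2}} = \frac{1}{0 + 9} = \frac{1}{9}$)
$\left(-331 - 173\right) + \left(\left(-37 - 59\right) + u{\left(4 \right)}\right) = \left(-331 - 173\right) + \left(\left(-37 - 59\right) + \frac{1}{9}\right) = -504 + \left(-96 + \frac{1}{9}\right) = -504 - \frac{863}{9} = - \frac{5399}{9}$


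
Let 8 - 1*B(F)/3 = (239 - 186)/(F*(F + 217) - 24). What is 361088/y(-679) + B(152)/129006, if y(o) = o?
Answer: -124361971678229/233853820416 ≈ -531.79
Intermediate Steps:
B(F) = 24 - 159/(-24 + F*(217 + F)) (B(F) = 24 - 3*(239 - 186)/(F*(F + 217) - 24) = 24 - 159/(F*(217 + F) - 24) = 24 - 159/(-24 + F*(217 + F)))
361088/y(-679) + B(152)/129006 = 361088/(-679) + (3*(-245 + 8*152**2 + 1736*152)/(-24 + 152**2 + 217*152))/129006 = 361088*(-1/679) + (3*(-245 + 8*23104 + 263872)/(-24 + 23104 + 32984))*(1/129006) = -51584/97 + (3*(-245 + 184832 + 263872)/56064)*(1/129006) = -51584/97 + (3*(1/56064)*448459)*(1/129006) = -51584/97 + (448459/18688)*(1/129006) = -51584/97 + 448459/2410864128 = -124361971678229/233853820416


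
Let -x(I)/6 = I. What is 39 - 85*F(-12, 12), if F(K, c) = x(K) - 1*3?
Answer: -5826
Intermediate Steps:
x(I) = -6*I
F(K, c) = -3 - 6*K (F(K, c) = -6*K - 1*3 = -6*K - 3 = -3 - 6*K)
39 - 85*F(-12, 12) = 39 - 85*(-3 - 6*(-12)) = 39 - 85*(-3 + 72) = 39 - 85*69 = 39 - 5865 = -5826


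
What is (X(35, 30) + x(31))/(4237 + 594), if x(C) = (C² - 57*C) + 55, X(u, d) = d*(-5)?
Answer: -901/4831 ≈ -0.18650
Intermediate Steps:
X(u, d) = -5*d
x(C) = 55 + C² - 57*C
(X(35, 30) + x(31))/(4237 + 594) = (-5*30 + (55 + 31² - 57*31))/(4237 + 594) = (-150 + (55 + 961 - 1767))/4831 = (-150 - 751)*(1/4831) = -901*1/4831 = -901/4831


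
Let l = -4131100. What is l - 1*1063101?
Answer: -5194201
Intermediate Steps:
l - 1*1063101 = -4131100 - 1*1063101 = -4131100 - 1063101 = -5194201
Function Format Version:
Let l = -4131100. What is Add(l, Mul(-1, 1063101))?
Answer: -5194201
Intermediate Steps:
Add(l, Mul(-1, 1063101)) = Add(-4131100, Mul(-1, 1063101)) = Add(-4131100, -1063101) = -5194201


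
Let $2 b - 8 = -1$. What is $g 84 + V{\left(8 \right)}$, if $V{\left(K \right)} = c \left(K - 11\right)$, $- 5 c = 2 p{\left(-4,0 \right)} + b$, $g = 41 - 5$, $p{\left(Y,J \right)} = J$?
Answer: $\frac{30261}{10} \approx 3026.1$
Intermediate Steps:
$b = \frac{7}{2}$ ($b = 4 + \frac{1}{2} \left(-1\right) = 4 - \frac{1}{2} = \frac{7}{2} \approx 3.5$)
$g = 36$
$c = - \frac{7}{10}$ ($c = - \frac{2 \cdot 0 + \frac{7}{2}}{5} = - \frac{0 + \frac{7}{2}}{5} = \left(- \frac{1}{5}\right) \frac{7}{2} = - \frac{7}{10} \approx -0.7$)
$V{\left(K \right)} = \frac{77}{10} - \frac{7 K}{10}$ ($V{\left(K \right)} = - \frac{7 \left(K - 11\right)}{10} = - \frac{7 \left(-11 + K\right)}{10} = \frac{77}{10} - \frac{7 K}{10}$)
$g 84 + V{\left(8 \right)} = 36 \cdot 84 + \left(\frac{77}{10} - \frac{28}{5}\right) = 3024 + \left(\frac{77}{10} - \frac{28}{5}\right) = 3024 + \frac{21}{10} = \frac{30261}{10}$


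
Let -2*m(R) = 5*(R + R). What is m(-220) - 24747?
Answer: -23647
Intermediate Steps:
m(R) = -5*R (m(R) = -5*(R + R)/2 = -5*2*R/2 = -5*R)
m(-220) - 24747 = -5*(-220) - 24747 = 1100 - 24747 = -23647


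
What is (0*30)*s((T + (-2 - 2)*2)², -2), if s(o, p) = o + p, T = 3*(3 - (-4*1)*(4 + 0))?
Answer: 0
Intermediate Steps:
T = 57 (T = 3*(3 - (-4)*4) = 3*(3 - 1*(-16)) = 3*(3 + 16) = 3*19 = 57)
(0*30)*s((T + (-2 - 2)*2)², -2) = (0*30)*((57 + (-2 - 2)*2)² - 2) = 0*((57 - 4*2)² - 2) = 0*((57 - 8)² - 2) = 0*(49² - 2) = 0*(2401 - 2) = 0*2399 = 0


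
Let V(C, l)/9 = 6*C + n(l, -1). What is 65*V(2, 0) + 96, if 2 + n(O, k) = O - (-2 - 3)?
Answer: 8871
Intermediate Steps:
n(O, k) = 3 + O (n(O, k) = -2 + (O - (-2 - 3)) = -2 + (O - 1*(-5)) = -2 + (O + 5) = -2 + (5 + O) = 3 + O)
V(C, l) = 27 + 9*l + 54*C (V(C, l) = 9*(6*C + (3 + l)) = 9*(3 + l + 6*C) = 27 + 9*l + 54*C)
65*V(2, 0) + 96 = 65*(27 + 9*0 + 54*2) + 96 = 65*(27 + 0 + 108) + 96 = 65*135 + 96 = 8775 + 96 = 8871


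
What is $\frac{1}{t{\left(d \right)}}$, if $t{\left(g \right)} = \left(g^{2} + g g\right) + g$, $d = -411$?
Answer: $\frac{1}{337431} \approx 2.9636 \cdot 10^{-6}$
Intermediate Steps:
$t{\left(g \right)} = g + 2 g^{2}$ ($t{\left(g \right)} = \left(g^{2} + g^{2}\right) + g = 2 g^{2} + g = g + 2 g^{2}$)
$\frac{1}{t{\left(d \right)}} = \frac{1}{\left(-411\right) \left(1 + 2 \left(-411\right)\right)} = \frac{1}{\left(-411\right) \left(1 - 822\right)} = \frac{1}{\left(-411\right) \left(-821\right)} = \frac{1}{337431}$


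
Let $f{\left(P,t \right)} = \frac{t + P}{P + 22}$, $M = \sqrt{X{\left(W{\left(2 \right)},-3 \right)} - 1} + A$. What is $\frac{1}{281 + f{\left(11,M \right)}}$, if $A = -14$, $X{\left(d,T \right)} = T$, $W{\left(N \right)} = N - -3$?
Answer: $\frac{152955}{42966452} - \frac{33 i}{42966452} \approx 0.0035599 - 7.6804 \cdot 10^{-7} i$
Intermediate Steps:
$W{\left(N \right)} = 3 + N$ ($W{\left(N \right)} = N + 3 = 3 + N$)
$M = -14 + 2 i$ ($M = \sqrt{-3 - 1} - 14 = \sqrt{-4} - 14 = 2 i - 14 = -14 + 2 i \approx -14.0 + 2.0 i$)
$f{\left(P,t \right)} = \frac{P + t}{22 + P}$
$\frac{1}{281 + f{\left(11,M \right)}} = \frac{1}{281 + \frac{11 - \left(14 - 2 i\right)}{22 + 11}} = \frac{1}{281 + \frac{-3 + 2 i}{33}} = \frac{1}{281 - \left(\frac{1}{11} - \frac{2 i}{33}\right)} = \frac{1}{\frac{3090}{11} + \frac{2 i}{33}} = \frac{1089 \left(\frac{3090}{11} - \frac{2 i}{33}\right)}{85932904}$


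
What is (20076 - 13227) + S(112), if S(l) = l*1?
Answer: 6961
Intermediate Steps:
S(l) = l
(20076 - 13227) + S(112) = (20076 - 13227) + 112 = 6849 + 112 = 6961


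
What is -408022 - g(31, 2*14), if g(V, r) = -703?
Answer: -407319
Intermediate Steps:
-408022 - g(31, 2*14) = -408022 - 1*(-703) = -408022 + 703 = -407319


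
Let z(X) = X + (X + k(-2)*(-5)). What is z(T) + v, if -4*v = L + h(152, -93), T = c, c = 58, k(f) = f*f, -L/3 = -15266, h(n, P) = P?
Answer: -45321/4 ≈ -11330.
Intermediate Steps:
L = 45798 (L = -3*(-15266) = 45798)
k(f) = f**2
T = 58
z(X) = -20 + 2*X (z(X) = X + (X + (-2)**2*(-5)) = X + (X + 4*(-5)) = X + (X - 20) = X + (-20 + X) = -20 + 2*X)
v = -45705/4 (v = -(45798 - 93)/4 = -1/4*45705 = -45705/4 ≈ -11426.)
z(T) + v = (-20 + 2*58) - 45705/4 = (-20 + 116) - 45705/4 = 96 - 45705/4 = -45321/4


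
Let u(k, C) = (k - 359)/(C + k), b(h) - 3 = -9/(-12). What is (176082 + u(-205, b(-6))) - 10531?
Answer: 133270811/805 ≈ 1.6555e+5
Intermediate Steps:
b(h) = 15/4 (b(h) = 3 - 9/(-12) = 3 - 9*(-1/12) = 3 + 3/4 = 15/4)
u(k, C) = (-359 + k)/(C + k)
(176082 + u(-205, b(-6))) - 10531 = (176082 + (-359 - 205)/(15/4 - 205)) - 10531 = (176082 - 564/(-805/4)) - 10531 = (176082 - 4/805*(-564)) - 10531 = (176082 + 2256/805) - 10531 = 141748266/805 - 10531 = 133270811/805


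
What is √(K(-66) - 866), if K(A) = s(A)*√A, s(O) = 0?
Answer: I*√866 ≈ 29.428*I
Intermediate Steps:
K(A) = 0 (K(A) = 0*√A = 0)
√(K(-66) - 866) = √(0 - 866) = √(-866) = I*√866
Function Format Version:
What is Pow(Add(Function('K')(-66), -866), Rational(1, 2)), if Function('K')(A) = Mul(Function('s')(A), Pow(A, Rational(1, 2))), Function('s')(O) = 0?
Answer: Mul(I, Pow(866, Rational(1, 2))) ≈ Mul(29.428, I)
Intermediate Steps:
Function('K')(A) = 0 (Function('K')(A) = Mul(0, Pow(A, Rational(1, 2))) = 0)
Pow(Add(Function('K')(-66), -866), Rational(1, 2)) = Pow(Add(0, -866), Rational(1, 2)) = Pow(-866, Rational(1, 2)) = Mul(I, Pow(866, Rational(1, 2)))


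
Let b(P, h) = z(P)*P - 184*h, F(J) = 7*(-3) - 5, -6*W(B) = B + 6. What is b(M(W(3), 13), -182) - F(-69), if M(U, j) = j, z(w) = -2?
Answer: 33488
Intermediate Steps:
W(B) = -1 - B/6 (W(B) = -(B + 6)/6 = -(6 + B)/6 = -1 - B/6)
F(J) = -26 (F(J) = -21 - 5 = -26)
b(P, h) = -184*h - 2*P (b(P, h) = -2*P - 184*h = -184*h - 2*P)
b(M(W(3), 13), -182) - F(-69) = (-184*(-182) - 2*13) - 1*(-26) = (33488 - 26) + 26 = 33462 + 26 = 33488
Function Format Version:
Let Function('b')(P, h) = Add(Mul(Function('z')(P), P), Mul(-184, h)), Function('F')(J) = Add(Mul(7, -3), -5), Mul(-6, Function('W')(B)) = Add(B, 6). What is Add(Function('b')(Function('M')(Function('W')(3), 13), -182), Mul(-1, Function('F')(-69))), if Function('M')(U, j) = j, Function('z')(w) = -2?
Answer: 33488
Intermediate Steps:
Function('W')(B) = Add(-1, Mul(Rational(-1, 6), B)) (Function('W')(B) = Mul(Rational(-1, 6), Add(B, 6)) = Mul(Rational(-1, 6), Add(6, B)) = Add(-1, Mul(Rational(-1, 6), B)))
Function('F')(J) = -26 (Function('F')(J) = Add(-21, -5) = -26)
Function('b')(P, h) = Add(Mul(-184, h), Mul(-2, P)) (Function('b')(P, h) = Add(Mul(-2, P), Mul(-184, h)) = Add(Mul(-184, h), Mul(-2, P)))
Add(Function('b')(Function('M')(Function('W')(3), 13), -182), Mul(-1, Function('F')(-69))) = Add(Add(Mul(-184, -182), Mul(-2, 13)), Mul(-1, -26)) = Add(Add(33488, -26), 26) = Add(33462, 26) = 33488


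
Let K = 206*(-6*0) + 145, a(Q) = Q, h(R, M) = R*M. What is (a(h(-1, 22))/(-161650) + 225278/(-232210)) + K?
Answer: 270320858121/1876837325 ≈ 144.03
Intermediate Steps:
h(R, M) = M*R
K = 145 (K = 206*0 + 145 = 0 + 145 = 145)
(a(h(-1, 22))/(-161650) + 225278/(-232210)) + K = ((22*(-1))/(-161650) + 225278/(-232210)) + 145 = (-22*(-1/161650) + 225278*(-1/232210)) + 145 = (11/80825 - 112639/116105) + 145 = -1820554004/1876837325 + 145 = 270320858121/1876837325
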